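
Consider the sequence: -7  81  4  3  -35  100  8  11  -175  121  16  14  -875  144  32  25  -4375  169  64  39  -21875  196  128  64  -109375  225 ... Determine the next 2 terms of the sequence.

256, 103

Split by position mod 4 into 4 tracks.
Subsequence A: -7, -35, -175, -875, -4375, -21875, -109375 (geometric, ×5 each step).
Subsequence B: 81, 100, 121, 144, 169, 196, 225 (perfect squares starting at 9²).
Subsequence C: 4, 8, 16, 32, 64, 128 (powers of 2).
Subsequence D: 3, 11, 14, 25, 39, 64 (Fibonacci-style (each term is the sum of the two before it)).
Position 27 falls in subsequence C as its term 7, giving 256.
Position 28 → subsequence D, term 7 = 103.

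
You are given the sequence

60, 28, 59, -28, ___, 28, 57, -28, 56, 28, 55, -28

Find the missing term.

58

Odd-indexed and even-indexed terms follow separate rules.
Subsequence A: 60, 59, ?, 57, 56, 55. Arithmetic with common difference −1.
Subsequence B: 28, -28, 28, -28, 28, -28. Alternating ±28.
Subsequence A's pattern makes the blank 58.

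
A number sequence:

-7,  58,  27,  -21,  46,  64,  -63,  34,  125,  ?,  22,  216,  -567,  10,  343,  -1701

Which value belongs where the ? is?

The terms cycle through 3 interleaved subsequences.
Stream A: -7, -21, -63, ?, -567, -1701 — geometric, ×3 each step.
Stream B: 58, 46, 34, 22, 10 — arithmetic, step −12.
Stream C: 27, 64, 125, 216, 343 — consecutive cubes n³ from n = 3.
Stream A's pattern makes the blank -189.

-189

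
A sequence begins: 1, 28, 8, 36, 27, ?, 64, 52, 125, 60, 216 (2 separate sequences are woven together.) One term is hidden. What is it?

44

Odd-indexed and even-indexed terms follow separate rules.
Track A: 1, 8, 27, 64, 125, 216. The cubes 1³, 2³, 3³, ….
Track B: 28, 36, ?, 52, 60. Arithmetic with common difference +8.
The gap is track B's term 3; the rule gives 44.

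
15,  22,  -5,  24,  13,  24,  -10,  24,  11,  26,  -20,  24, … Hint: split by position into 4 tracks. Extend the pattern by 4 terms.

9, 28, -40, 24

Read the sequence 4 terms at a time; column i is its own pattern.
Track A: 15, 13, 11 — subtracting 2 each time.
Track B: 22, 24, 26 — arithmetic, step +2.
Track C: -5, -10, -20 — geometric, ×2 each step.
Track D: 24, 24, 24 — always 24.
Term 13 comes from track A (its 4th entry): 9.
Term 14 comes from track B (its 4th entry): 28.
Term 15 comes from track C (its 4th entry): -40.
Position 16 falls in track D as its term 4, giving 24.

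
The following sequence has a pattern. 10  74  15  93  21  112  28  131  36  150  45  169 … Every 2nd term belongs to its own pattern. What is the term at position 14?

Odd-indexed and even-indexed terms follow separate rules.
Stream A = 10, 15, 21, 28, 36, 45: the triangular numbers T_4, T_5, ….
Stream B = 74, 93, 112, 131, 150, 169: adding 19 each time.
Position 14 falls in stream B as its term 7, giving 188.

188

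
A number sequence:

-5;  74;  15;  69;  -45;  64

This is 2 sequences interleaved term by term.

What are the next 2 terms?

Positions 1, 3, 5, … form one subsequence and positions 2, 4, 6, … form another.
Track A = -5, 15, -45: a geometric progression (common ratio -3).
Track B = 74, 69, 64: arithmetic with common difference −5.
Term 7 comes from track A (its 4th entry): 135.
The 8th slot belongs to track B; its 4th term is 59.

135, 59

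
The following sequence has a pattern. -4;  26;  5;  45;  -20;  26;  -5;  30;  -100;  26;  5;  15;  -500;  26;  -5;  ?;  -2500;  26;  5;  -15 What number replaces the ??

0

Split by position mod 4: positions 1, 5, 9, … form one track, and each other residue class forms its own.
Stream A: -4, -20, -100, -500, -2500 — a geometric progression (common ratio 5).
Stream B: 26, 26, 26, 26, 26 — the constant sequence 26.
Stream C: 5, -5, 5, -5, 5 — alternating ±5.
Stream D: 45, 30, 15, ?, -15 — subtracting 15 each time.
The gap is stream D's term 4; the rule gives 0.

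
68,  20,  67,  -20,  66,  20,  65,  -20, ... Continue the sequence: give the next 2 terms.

Odd-indexed and even-indexed terms follow separate rules.
Track A is 68, 67, 66, 65, which is subtracting 1 each time.
Track B is 20, -20, 20, -20, which is alternating ±20.
Term 9 comes from track A (its 5th entry): 64.
Term 10 comes from track B (its 5th entry): 20.

64, 20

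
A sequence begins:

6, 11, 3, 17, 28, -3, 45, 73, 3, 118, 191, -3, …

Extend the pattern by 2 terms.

The slot pattern repeats as AAB (period 3), so there are 2 interleaved tracks.
Subsequence A = 6, 11, 17, 28, 45, 73, 118, 191: each term equals the sum of the previous two.
Subsequence B = 3, -3, 3, -3: alternating ±3.
Position 13 → subsequence A, term 9 = 309.
The 14th slot belongs to subsequence A; its 10th term is 500.

309, 500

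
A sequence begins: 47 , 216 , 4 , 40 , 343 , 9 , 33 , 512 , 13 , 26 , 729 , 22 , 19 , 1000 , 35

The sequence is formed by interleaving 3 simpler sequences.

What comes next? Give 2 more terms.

12, 1331

The terms cycle through 3 interleaved subsequences.
Track A: 47, 40, 33, 26, 19 — subtracting 7 each time.
Track B: 216, 343, 512, 729, 1000 — the cubes 6³, 7³, 8³, ….
Track C: 4, 9, 13, 22, 35 — each term equals the sum of the previous two.
Position 16 falls in track A as its term 6, giving 12.
Term 17 comes from track B (its 6th entry): 1331.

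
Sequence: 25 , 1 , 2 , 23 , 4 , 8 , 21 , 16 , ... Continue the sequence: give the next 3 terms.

32, 19, 64

Positions follow the repeating pattern ABB; grouping by letter gives 2 tracks.
Subsequence A: 25, 23, 21 (linear: a_n = 27 − 2·n).
Subsequence B: 1, 2, 4, 8, 16 (powers of 2).
The 9th slot belongs to subsequence B; its 6th term is 32.
Position 10 → subsequence A, term 4 = 19.
Position 11 falls in subsequence B as its term 7, giving 64.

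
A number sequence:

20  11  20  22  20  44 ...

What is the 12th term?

Taking every 2nd term gives 2 separate tracks.
Stream A is 20, 20, 20, which is always 20.
Stream B is 11, 22, 44, which is geometric with ratio 2.
Position 12 → stream B, term 6 = 352.

352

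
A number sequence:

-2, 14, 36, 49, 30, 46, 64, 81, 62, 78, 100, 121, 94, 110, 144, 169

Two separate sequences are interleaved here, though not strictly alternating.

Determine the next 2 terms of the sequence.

126, 142

Reading positions in blocks of 4 reveals the pattern AABB — 2 tracks woven together.
Track A = -2, 14, 30, 46, 62, 78, 94, 110: adding 16 each time.
Track B = 36, 49, 64, 81, 100, 121, 144, 169: perfect squares starting at 6².
Position 17 → track A, term 9 = 126.
Position 18 falls in track A as its term 10, giving 142.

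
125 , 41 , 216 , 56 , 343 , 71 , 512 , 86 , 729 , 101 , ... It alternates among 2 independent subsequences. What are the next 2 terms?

Taking every 2nd term gives 2 separate tracks.
Track A = 125, 216, 343, 512, 729: the cubes 5³, 6³, 7³, ….
Track B = 41, 56, 71, 86, 101: adding 15 each time.
Term 11 comes from track A (its 6th entry): 1000.
Term 12 comes from track B (its 6th entry): 116.

1000, 116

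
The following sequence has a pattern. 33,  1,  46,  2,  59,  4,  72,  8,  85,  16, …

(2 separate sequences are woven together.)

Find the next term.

98

Odd-indexed and even-indexed terms follow separate rules.
Subsequence A: 33, 46, 59, 72, 85 — linear: a_n = 20 + 13·n.
Subsequence B: 1, 2, 4, 8, 16 — geometric with ratio 2.
Position 11 → subsequence A, term 6 = 98.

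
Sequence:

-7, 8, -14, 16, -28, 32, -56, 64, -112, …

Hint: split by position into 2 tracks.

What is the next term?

128

Positions 1, 3, 5, … form one subsequence and positions 2, 4, 6, … form another.
Subsequence A is -7, -14, -28, -56, -112, which is geometric with ratio 2.
Subsequence B is 8, 16, 32, 64, which is successive powers of 2.
The 10th slot belongs to subsequence B; its 5th term is 128.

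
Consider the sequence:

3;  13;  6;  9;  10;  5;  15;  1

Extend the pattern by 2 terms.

21, -3

Odd-indexed and even-indexed terms follow separate rules.
Track A is 3, 6, 10, 15, which is triangular numbers n(n+1)/2 for n = 2, 3, ….
Track B is 13, 9, 5, 1, which is subtracting 4 each time.
Position 9 falls in track A as its term 5, giving 21.
Position 10 falls in track B as its term 5, giving -3.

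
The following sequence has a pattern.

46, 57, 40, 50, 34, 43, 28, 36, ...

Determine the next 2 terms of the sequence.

Positions 1, 3, 5, … form one subsequence and positions 2, 4, 6, … form another.
Track A: 46, 40, 34, 28 — arithmetic with common difference −6.
Track B: 57, 50, 43, 36 — linear: a_n = 64 − 7·n.
Term 9 comes from track A (its 5th entry): 22.
Position 10 falls in track B as its term 5, giving 29.

22, 29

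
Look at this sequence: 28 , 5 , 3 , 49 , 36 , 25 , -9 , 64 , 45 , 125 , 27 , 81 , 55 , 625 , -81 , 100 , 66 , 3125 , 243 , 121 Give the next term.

Taking every 4th term gives 4 separate tracks.
Stream A: 28, 36, 45, 55, 66. Triangular numbers starting at T_7.
Stream B: 5, 25, 125, 625, 3125. Successive powers of 5.
Stream C: 3, -9, 27, -81, 243. Geometric, ×-3 each step.
Stream D: 49, 64, 81, 100, 121. Consecutive squares n² from n = 7.
Term 21 comes from stream A (its 6th entry): 78.

78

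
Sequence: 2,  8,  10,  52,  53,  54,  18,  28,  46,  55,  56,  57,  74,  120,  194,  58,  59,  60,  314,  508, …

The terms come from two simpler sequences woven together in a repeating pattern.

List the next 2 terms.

822, 61

Positions follow the repeating pattern AAABBB; grouping by letter gives 2 tracks.
Track A: 2, 8, 10, 18, 28, 46, 74, 120, 194, 314, 508 — Fibonacci-style (each term is the sum of the two before it).
Track B: 52, 53, 54, 55, 56, 57, 58, 59, 60 — adding 1 each time.
Position 21 → track A, term 12 = 822.
Position 22 → track B, term 10 = 61.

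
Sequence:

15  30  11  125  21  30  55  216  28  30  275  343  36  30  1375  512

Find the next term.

45

Split by position mod 4 into 4 tracks.
Track A: 15, 21, 28, 36. The triangular numbers T_5, T_6, ….
Track B: 30, 30, 30, 30. Always 30.
Track C: 11, 55, 275, 1375. Geometric, ×5 each step.
Track D: 125, 216, 343, 512. Consecutive cubes n³ from n = 5.
Position 17 falls in track A as its term 5, giving 45.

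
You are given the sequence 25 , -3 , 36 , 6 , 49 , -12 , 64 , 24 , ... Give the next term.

81

Taking every 2nd term gives 2 separate tracks.
Track A: 25, 36, 49, 64 (consecutive squares n² from n = 5).
Track B: -3, 6, -12, 24 (a geometric progression (common ratio -2)).
Position 9 → track A, term 5 = 81.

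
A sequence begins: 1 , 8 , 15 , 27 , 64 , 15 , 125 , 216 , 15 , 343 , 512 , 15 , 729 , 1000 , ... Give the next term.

Positions follow the repeating pattern AAB; grouping by letter gives 2 tracks.
Stream A: 1, 8, 27, 64, 125, 216, 343, 512, 729, 1000 (the cubes 1³, 2³, 3³, …).
Stream B: 15, 15, 15, 15 (the constant sequence 15).
Position 15 falls in stream B as its term 5, giving 15.

15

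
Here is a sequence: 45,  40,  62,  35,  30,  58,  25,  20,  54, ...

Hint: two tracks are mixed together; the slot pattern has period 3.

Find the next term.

15

The slot pattern repeats as AAB (period 3), so there are 2 interleaved tracks.
Stream A is 45, 40, 35, 30, 25, 20, which is arithmetic with common difference −5.
Stream B is 62, 58, 54, which is linear: a_n = 66 − 4·n.
Position 10 falls in stream A as its term 7, giving 15.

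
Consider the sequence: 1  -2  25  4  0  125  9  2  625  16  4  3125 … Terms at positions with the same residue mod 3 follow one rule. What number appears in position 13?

25

Split by position mod 3 into 3 tracks.
Track A is 1, 4, 9, 16, which is the squares 1², 2², 3², ….
Track B is -2, 0, 2, 4, which is adding 2 each time.
Track C is 25, 125, 625, 3125, which is powers of 5.
Position 13 falls in track A as its term 5, giving 25.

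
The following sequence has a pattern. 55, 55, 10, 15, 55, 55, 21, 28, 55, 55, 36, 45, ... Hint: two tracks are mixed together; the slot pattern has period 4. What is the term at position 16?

66

Reading positions in blocks of 4 reveals the pattern AABB — 2 tracks woven together.
Subsequence A: 55, 55, 55, 55, 55, 55 — constant 55.
Subsequence B: 10, 15, 21, 28, 36, 45 — the triangular numbers T_4, T_5, ….
Position 16 → subsequence B, term 8 = 66.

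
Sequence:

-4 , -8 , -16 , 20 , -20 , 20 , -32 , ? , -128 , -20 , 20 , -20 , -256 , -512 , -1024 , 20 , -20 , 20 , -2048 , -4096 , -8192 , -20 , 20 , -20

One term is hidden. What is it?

Reading positions in blocks of 6 reveals the pattern AAABBB — 2 tracks woven together.
Subsequence A = -4, -8, -16, -32, ?, -128, -256, -512, -1024, -2048, -4096, -8192: multiplying by 2 each time.
Subsequence B = 20, -20, 20, -20, 20, -20, 20, -20, 20, -20, 20, -20: alternating ±20.
Filling subsequence A at index 5 by its rule yields -64.

-64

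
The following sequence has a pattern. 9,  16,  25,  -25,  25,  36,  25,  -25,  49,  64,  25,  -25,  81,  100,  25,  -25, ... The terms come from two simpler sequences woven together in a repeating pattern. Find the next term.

121

Positions follow the repeating pattern AABB; grouping by letter gives 2 tracks.
Track A: 9, 16, 25, 36, 49, 64, 81, 100 (perfect squares starting at 3²).
Track B: 25, -25, 25, -25, 25, -25, 25, -25 (the oscillation 25·(−1)^(n+1)).
The 17th slot belongs to track A; its 9th term is 121.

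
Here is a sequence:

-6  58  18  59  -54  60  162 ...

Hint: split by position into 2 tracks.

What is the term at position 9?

The terms cycle through 2 interleaved subsequences.
Subsequence A: -6, 18, -54, 162 (a geometric progression (common ratio -3)).
Subsequence B: 58, 59, 60 (arithmetic, step +1).
Position 9 → subsequence A, term 5 = -486.

-486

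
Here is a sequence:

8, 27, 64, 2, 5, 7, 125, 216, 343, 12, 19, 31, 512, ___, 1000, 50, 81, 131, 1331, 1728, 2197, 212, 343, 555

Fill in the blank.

Positions follow the repeating pattern AAABBB; grouping by letter gives 2 tracks.
Subsequence A: 8, 27, 64, 125, 216, 343, 512, ?, 1000, 1331, 1728, 2197 — the cubes 2³, 3³, 4³, ….
Subsequence B: 2, 5, 7, 12, 19, 31, 50, 81, 131, 212, 343, 555 — a Fibonacci-like recurrence a_n = a_{n-1} + a_{n-2}.
Subsequence A's pattern makes the blank 729.

729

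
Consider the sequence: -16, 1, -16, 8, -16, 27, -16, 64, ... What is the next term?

-16

Split by position mod 2 into 2 tracks.
Stream A: -16, -16, -16, -16 (always -16).
Stream B: 1, 8, 27, 64 (consecutive cubes n³ from n = 1).
Position 9 → stream A, term 5 = -16.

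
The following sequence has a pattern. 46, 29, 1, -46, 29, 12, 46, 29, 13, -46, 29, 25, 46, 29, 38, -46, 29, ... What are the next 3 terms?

63, 46, 29

The terms cycle through 3 interleaved subsequences.
Track A = 46, -46, 46, -46, 46, -46: the oscillation 46·(−1)^(n+1).
Track B = 29, 29, 29, 29, 29, 29: the constant sequence 29.
Track C = 1, 12, 13, 25, 38: each term equals the sum of the previous two.
The 18th slot belongs to track C; its 6th term is 63.
Position 19 → track A, term 7 = 46.
Position 20 → track B, term 7 = 29.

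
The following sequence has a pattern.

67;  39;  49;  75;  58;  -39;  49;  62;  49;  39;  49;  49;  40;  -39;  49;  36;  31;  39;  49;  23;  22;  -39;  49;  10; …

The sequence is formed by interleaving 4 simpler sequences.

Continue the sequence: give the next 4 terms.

Split by position mod 4 into 4 tracks.
Track A: 67, 58, 49, 40, 31, 22 — arithmetic, step −9.
Track B: 39, -39, 39, -39, 39, -39 — oscillating between 39 and -39.
Track C: 49, 49, 49, 49, 49, 49 — constant 49.
Track D: 75, 62, 49, 36, 23, 10 — arithmetic with common difference −13.
Position 25 falls in track A as its term 7, giving 13.
Term 26 comes from track B (its 7th entry): 39.
Position 27 → track C, term 7 = 49.
Term 28 comes from track D (its 7th entry): -3.

13, 39, 49, -3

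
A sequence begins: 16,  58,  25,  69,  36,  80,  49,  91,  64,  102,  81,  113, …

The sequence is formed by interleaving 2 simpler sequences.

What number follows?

100

Taking every 2nd term gives 2 separate tracks.
Track A: 16, 25, 36, 49, 64, 81 (the squares 4², 5², 6², …).
Track B: 58, 69, 80, 91, 102, 113 (linear: a_n = 47 + 11·n).
Position 13 → track A, term 7 = 100.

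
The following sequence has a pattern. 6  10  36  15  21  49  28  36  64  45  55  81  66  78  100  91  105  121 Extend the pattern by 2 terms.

Positions follow the repeating pattern AAB; grouping by letter gives 2 tracks.
Track A = 6, 10, 15, 21, 28, 36, 45, 55, 66, 78, 91, 105: triangular numbers starting at T_3.
Track B = 36, 49, 64, 81, 100, 121: consecutive squares n² from n = 6.
Position 19 → track A, term 13 = 120.
The 20th slot belongs to track A; its 14th term is 136.

120, 136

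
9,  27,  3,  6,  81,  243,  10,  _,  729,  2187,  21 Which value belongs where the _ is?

15

Positions follow the repeating pattern AABB; grouping by letter gives 2 tracks.
Track A is 9, 27, 81, 243, 729, 2187, which is multiplying by 3 each time.
Track B is 3, 6, 10, ?, 21, which is triangular numbers starting at T_2.
The gap is track B's term 4; the rule gives 15.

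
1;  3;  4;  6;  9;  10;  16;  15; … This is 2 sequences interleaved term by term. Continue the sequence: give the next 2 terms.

25, 21

Positions 1, 3, 5, … form one subsequence and positions 2, 4, 6, … form another.
Stream A: 1, 4, 9, 16. Consecutive squares n² from n = 1.
Stream B: 3, 6, 10, 15. The triangular numbers T_2, T_3, ….
Term 9 comes from stream A (its 5th entry): 25.
Position 10 → stream B, term 5 = 21.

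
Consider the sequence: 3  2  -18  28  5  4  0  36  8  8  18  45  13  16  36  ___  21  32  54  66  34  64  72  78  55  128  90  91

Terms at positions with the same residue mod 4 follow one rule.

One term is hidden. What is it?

55

Taking every 4th term gives 4 separate tracks.
Subsequence A: 3, 5, 8, 13, 21, 34, 55 (a Fibonacci-like recurrence a_n = a_{n-1} + a_{n-2}).
Subsequence B: 2, 4, 8, 16, 32, 64, 128 (successive powers of 2).
Subsequence C: -18, 0, 18, 36, 54, 72, 90 (adding 18 each time).
Subsequence D: 28, 36, 45, ?, 66, 78, 91 (triangular numbers starting at T_7).
Subsequence D's pattern makes the blank 55.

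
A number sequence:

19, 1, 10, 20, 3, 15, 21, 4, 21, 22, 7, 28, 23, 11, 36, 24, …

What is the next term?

18

Taking every 3rd term gives 3 separate tracks.
Stream A: 19, 20, 21, 22, 23, 24. Adding 1 each time.
Stream B: 1, 3, 4, 7, 11. A Fibonacci-like recurrence a_n = a_{n-1} + a_{n-2}.
Stream C: 10, 15, 21, 28, 36. Triangular numbers n(n+1)/2 for n = 4, 5, ….
Position 17 falls in stream B as its term 6, giving 18.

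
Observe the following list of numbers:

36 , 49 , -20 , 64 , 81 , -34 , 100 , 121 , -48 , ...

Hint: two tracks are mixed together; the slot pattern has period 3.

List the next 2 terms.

144, 169

Positions follow the repeating pattern AAB; grouping by letter gives 2 tracks.
Subsequence A: 36, 49, 64, 81, 100, 121 — consecutive squares n² from n = 6.
Subsequence B: -20, -34, -48 — linear: a_n = -6 − 14·n.
The 10th slot belongs to subsequence A; its 7th term is 144.
Position 11 → subsequence A, term 8 = 169.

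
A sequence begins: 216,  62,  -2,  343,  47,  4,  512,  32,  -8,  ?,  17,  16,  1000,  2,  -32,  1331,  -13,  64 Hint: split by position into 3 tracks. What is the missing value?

The terms cycle through 3 interleaved subsequences.
Stream A: 216, 343, 512, ?, 1000, 1331. The cubes 6³, 7³, 8³, ….
Stream B: 62, 47, 32, 17, 2, -13. Arithmetic, step −15.
Stream C: -2, 4, -8, 16, -32, 64. Geometric, ×-2 each step.
The gap is stream A's term 4; the rule gives 729.

729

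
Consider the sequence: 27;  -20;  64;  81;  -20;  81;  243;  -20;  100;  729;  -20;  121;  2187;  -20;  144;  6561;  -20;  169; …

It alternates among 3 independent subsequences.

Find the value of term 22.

Split by position mod 3 into 3 tracks.
Stream A is 27, 81, 243, 729, 2187, 6561, which is powers 3^3, 3^4, 3^5, ….
Stream B is -20, -20, -20, -20, -20, -20, which is the constant sequence -20.
Stream C is 64, 81, 100, 121, 144, 169, which is consecutive squares n² from n = 8.
Term 22 comes from stream A (its 8th entry): 59049.

59049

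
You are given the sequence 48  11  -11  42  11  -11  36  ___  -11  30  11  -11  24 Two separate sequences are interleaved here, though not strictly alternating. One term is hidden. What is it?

The slot pattern repeats as ABB (period 3), so there are 2 interleaved tracks.
Track A: 48, 42, 36, 30, 24. Arithmetic with common difference −6.
Track B: 11, -11, 11, -11, ?, -11, 11, -11. Alternating ±11.
The gap is track B's term 5; the rule gives 11.

11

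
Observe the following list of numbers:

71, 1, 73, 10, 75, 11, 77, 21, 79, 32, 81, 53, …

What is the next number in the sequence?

83

Taking every 2nd term gives 2 separate tracks.
Track A: 71, 73, 75, 77, 79, 81. Arithmetic, step +2.
Track B: 1, 10, 11, 21, 32, 53. Fibonacci-style (each term is the sum of the two before it).
Term 13 comes from track A (its 7th entry): 83.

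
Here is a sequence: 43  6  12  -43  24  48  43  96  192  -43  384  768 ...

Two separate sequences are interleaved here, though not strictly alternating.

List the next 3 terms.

Positions follow the repeating pattern ABB; grouping by letter gives 2 tracks.
Track A = 43, -43, 43, -43: alternating ±43.
Track B = 6, 12, 24, 48, 96, 192, 384, 768: geometric with ratio 2.
Position 13 → track A, term 5 = 43.
Term 14 comes from track B (its 9th entry): 1536.
Position 15 → track B, term 10 = 3072.

43, 1536, 3072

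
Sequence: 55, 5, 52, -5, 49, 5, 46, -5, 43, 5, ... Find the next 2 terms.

40, -5

Odd-indexed and even-indexed terms follow separate rules.
Stream A is 55, 52, 49, 46, 43, which is arithmetic with common difference −3.
Stream B is 5, -5, 5, -5, 5, which is oscillating between 5 and -5.
The 11th slot belongs to stream A; its 6th term is 40.
Position 12 → stream B, term 6 = -5.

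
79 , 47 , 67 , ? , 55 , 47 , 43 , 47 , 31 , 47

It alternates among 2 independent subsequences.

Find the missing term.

Split by position mod 2 into 2 tracks.
Subsequence A: 79, 67, 55, 43, 31 — arithmetic with common difference −12.
Subsequence B: 47, ?, 47, 47, 47 — constant 47.
Filling subsequence B at index 2 by its rule yields 47.

47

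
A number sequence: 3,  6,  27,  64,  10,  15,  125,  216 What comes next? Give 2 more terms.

21, 28

Reading positions in blocks of 4 reveals the pattern AABB — 2 tracks woven together.
Stream A: 3, 6, 10, 15 — triangular numbers n(n+1)/2 for n = 2, 3, ….
Stream B: 27, 64, 125, 216 — perfect cubes starting at 3³.
Position 9 falls in stream A as its term 5, giving 21.
Term 10 comes from stream A (its 6th entry): 28.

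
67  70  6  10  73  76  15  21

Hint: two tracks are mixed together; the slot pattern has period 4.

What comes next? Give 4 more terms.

Positions follow the repeating pattern AABB; grouping by letter gives 2 tracks.
Stream A: 67, 70, 73, 76 — arithmetic with common difference +3.
Stream B: 6, 10, 15, 21 — triangular numbers starting at T_3.
Position 9 falls in stream A as its term 5, giving 79.
The 10th slot belongs to stream A; its 6th term is 82.
Position 11 → stream B, term 5 = 28.
Term 12 comes from stream B (its 6th entry): 36.

79, 82, 28, 36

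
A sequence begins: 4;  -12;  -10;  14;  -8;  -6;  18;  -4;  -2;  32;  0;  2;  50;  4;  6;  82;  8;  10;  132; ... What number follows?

Reading positions in blocks of 3 reveals the pattern ABB — 2 tracks woven together.
Subsequence A: 4, 14, 18, 32, 50, 82, 132 (each term equals the sum of the previous two).
Subsequence B: -12, -10, -8, -6, -4, -2, 0, 2, 4, 6, 8, 10 (arithmetic, step +2).
Term 20 comes from subsequence B (its 13th entry): 12.

12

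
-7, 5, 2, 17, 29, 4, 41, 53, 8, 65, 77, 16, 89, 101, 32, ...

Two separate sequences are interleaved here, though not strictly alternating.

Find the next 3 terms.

113, 125, 64

The slot pattern repeats as AAB (period 3), so there are 2 interleaved tracks.
Subsequence A = -7, 5, 17, 29, 41, 53, 65, 77, 89, 101: adding 12 each time.
Subsequence B = 2, 4, 8, 16, 32: powers 2^1, 2^2, 2^3, ….
Position 16 → subsequence A, term 11 = 113.
Position 17 → subsequence A, term 12 = 125.
Term 18 comes from subsequence B (its 6th entry): 64.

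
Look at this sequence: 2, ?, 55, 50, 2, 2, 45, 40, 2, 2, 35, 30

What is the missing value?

Reading positions in blocks of 4 reveals the pattern AABB — 2 tracks woven together.
Track A: 2, ?, 2, 2, 2, 2. Constant 2.
Track B: 55, 50, 45, 40, 35, 30. Subtracting 5 each time.
So the missing entry in track A is 2.

2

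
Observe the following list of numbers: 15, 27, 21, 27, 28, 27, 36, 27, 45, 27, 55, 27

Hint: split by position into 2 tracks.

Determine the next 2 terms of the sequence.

Odd-indexed and even-indexed terms follow separate rules.
Track A: 15, 21, 28, 36, 45, 55 (the triangular numbers T_5, T_6, …).
Track B: 27, 27, 27, 27, 27, 27 (the constant sequence 27).
Position 13 falls in track A as its term 7, giving 66.
Term 14 comes from track B (its 7th entry): 27.

66, 27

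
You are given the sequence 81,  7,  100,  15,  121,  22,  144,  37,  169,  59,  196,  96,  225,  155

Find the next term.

Split by position mod 2 into 2 tracks.
Track A is 81, 100, 121, 144, 169, 196, 225, which is the squares 9², 10², 11², ….
Track B is 7, 15, 22, 37, 59, 96, 155, which is a Fibonacci-like recurrence a_n = a_{n-1} + a_{n-2}.
Term 15 comes from track A (its 8th entry): 256.

256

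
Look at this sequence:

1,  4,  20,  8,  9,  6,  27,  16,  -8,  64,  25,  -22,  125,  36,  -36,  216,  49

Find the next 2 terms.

-50, 343

Split by position mod 3 into 3 tracks.
Track A is 1, 8, 27, 64, 125, 216, which is perfect cubes starting at 1³.
Track B is 4, 9, 16, 25, 36, 49, which is consecutive squares n² from n = 2.
Track C is 20, 6, -8, -22, -36, which is arithmetic with common difference −14.
Position 18 falls in track C as its term 6, giving -50.
Term 19 comes from track A (its 7th entry): 343.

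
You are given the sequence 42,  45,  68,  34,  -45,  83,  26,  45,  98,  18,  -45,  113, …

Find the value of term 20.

The terms cycle through 3 interleaved subsequences.
Track A is 42, 34, 26, 18, which is arithmetic with common difference −8.
Track B is 45, -45, 45, -45, which is alternating ±45.
Track C is 68, 83, 98, 113, which is linear: a_n = 53 + 15·n.
Position 20 falls in track B as its term 7, giving 45.

45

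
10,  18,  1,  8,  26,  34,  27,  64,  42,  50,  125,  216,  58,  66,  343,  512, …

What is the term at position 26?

114

Positions follow the repeating pattern AABB; grouping by letter gives 2 tracks.
Subsequence A: 10, 18, 26, 34, 42, 50, 58, 66. Linear: a_n = 2 + 8·n.
Subsequence B: 1, 8, 27, 64, 125, 216, 343, 512. The cubes 1³, 2³, 3³, ….
The 26th slot belongs to subsequence A; its 14th term is 114.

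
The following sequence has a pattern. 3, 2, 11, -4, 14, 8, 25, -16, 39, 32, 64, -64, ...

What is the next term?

Taking every 2nd term gives 2 separate tracks.
Track A: 3, 11, 14, 25, 39, 64 (Fibonacci-style (each term is the sum of the two before it)).
Track B: 2, -4, 8, -16, 32, -64 (geometric, ×-2 each step).
Position 13 falls in track A as its term 7, giving 103.

103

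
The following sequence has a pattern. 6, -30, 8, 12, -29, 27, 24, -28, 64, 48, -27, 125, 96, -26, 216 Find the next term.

192

The terms cycle through 3 interleaved subsequences.
Track A is 6, 12, 24, 48, 96, which is multiplying by 2 each time.
Track B is -30, -29, -28, -27, -26, which is arithmetic with common difference +1.
Track C is 8, 27, 64, 125, 216, which is the cubes 2³, 3³, 4³, ….
The 16th slot belongs to track A; its 6th term is 192.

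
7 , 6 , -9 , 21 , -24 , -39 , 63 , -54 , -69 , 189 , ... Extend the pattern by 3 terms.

-84, -99, 567

The slot pattern repeats as ABB (period 3), so there are 2 interleaved tracks.
Subsequence A is 7, 21, 63, 189, which is geometric with ratio 3.
Subsequence B is 6, -9, -24, -39, -54, -69, which is linear: a_n = 21 − 15·n.
The 11th slot belongs to subsequence B; its 7th term is -84.
Term 12 comes from subsequence B (its 8th entry): -99.
Position 13 falls in subsequence A as its term 5, giving 567.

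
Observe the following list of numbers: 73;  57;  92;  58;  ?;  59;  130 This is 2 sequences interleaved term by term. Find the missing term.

111

Odd-indexed and even-indexed terms follow separate rules.
Stream A: 73, 92, ?, 130. Linear: a_n = 54 + 19·n.
Stream B: 57, 58, 59. Arithmetic, step +1.
Stream A's pattern makes the blank 111.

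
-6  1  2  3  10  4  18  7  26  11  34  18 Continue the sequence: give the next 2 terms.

The terms cycle through 2 interleaved subsequences.
Track A: -6, 2, 10, 18, 26, 34 (arithmetic with common difference +8).
Track B: 1, 3, 4, 7, 11, 18 (each term equals the sum of the previous two).
The 13th slot belongs to track A; its 7th term is 42.
Position 14 falls in track B as its term 7, giving 29.

42, 29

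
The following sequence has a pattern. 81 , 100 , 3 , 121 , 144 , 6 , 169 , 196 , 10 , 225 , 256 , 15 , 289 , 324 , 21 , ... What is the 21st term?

Reading positions in blocks of 3 reveals the pattern AAB — 2 tracks woven together.
Stream A: 81, 100, 121, 144, 169, 196, 225, 256, 289, 324 (the squares 9², 10², 11², …).
Stream B: 3, 6, 10, 15, 21 (triangular numbers n(n+1)/2 for n = 2, 3, …).
The 21st slot belongs to stream B; its 7th term is 36.

36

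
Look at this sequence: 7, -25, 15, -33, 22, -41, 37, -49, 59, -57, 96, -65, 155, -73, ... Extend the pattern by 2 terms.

251, -81

Odd-indexed and even-indexed terms follow separate rules.
Track A: 7, 15, 22, 37, 59, 96, 155 (each term equals the sum of the previous two).
Track B: -25, -33, -41, -49, -57, -65, -73 (arithmetic with common difference −8).
Position 15 falls in track A as its term 8, giving 251.
The 16th slot belongs to track B; its 8th term is -81.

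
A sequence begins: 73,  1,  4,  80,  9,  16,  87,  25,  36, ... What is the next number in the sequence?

The slot pattern repeats as ABB (period 3), so there are 2 interleaved tracks.
Track A: 73, 80, 87 (linear: a_n = 66 + 7·n).
Track B: 1, 4, 9, 16, 25, 36 (the squares 1², 2², 3², …).
Term 10 comes from track A (its 4th entry): 94.

94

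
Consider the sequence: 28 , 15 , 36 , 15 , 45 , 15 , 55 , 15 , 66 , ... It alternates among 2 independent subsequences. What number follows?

Positions 1, 3, 5, … form one subsequence and positions 2, 4, 6, … form another.
Subsequence A is 28, 36, 45, 55, 66, which is triangular numbers starting at T_7.
Subsequence B is 15, 15, 15, 15, which is constant 15.
Position 10 falls in subsequence B as its term 5, giving 15.

15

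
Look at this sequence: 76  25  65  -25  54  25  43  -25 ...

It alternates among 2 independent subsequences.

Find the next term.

Positions 1, 3, 5, … form one subsequence and positions 2, 4, 6, … form another.
Subsequence A: 76, 65, 54, 43 — arithmetic with common difference −11.
Subsequence B: 25, -25, 25, -25 — alternating ±25.
Term 9 comes from subsequence A (its 5th entry): 32.

32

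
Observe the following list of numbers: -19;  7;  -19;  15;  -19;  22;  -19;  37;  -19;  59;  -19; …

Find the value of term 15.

Positions 1, 3, 5, … form one subsequence and positions 2, 4, 6, … form another.
Track A: -19, -19, -19, -19, -19, -19 (constant -19).
Track B: 7, 15, 22, 37, 59 (Fibonacci-style (each term is the sum of the two before it)).
The 15th slot belongs to track A; its 8th term is -19.

-19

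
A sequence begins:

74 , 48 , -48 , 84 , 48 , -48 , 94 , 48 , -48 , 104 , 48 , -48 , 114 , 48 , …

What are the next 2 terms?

-48, 124

The slot pattern repeats as ABB (period 3), so there are 2 interleaved tracks.
Stream A = 74, 84, 94, 104, 114: adding 10 each time.
Stream B = 48, -48, 48, -48, 48, -48, 48, -48, 48: alternating ±48.
Position 15 falls in stream B as its term 10, giving -48.
Term 16 comes from stream A (its 6th entry): 124.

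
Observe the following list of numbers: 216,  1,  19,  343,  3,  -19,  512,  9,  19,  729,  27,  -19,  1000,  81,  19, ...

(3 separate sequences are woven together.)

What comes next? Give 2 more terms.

1331, 243

Split by position mod 3: positions 1, 4, 7, … form one track, and each other residue class forms its own.
Subsequence A: 216, 343, 512, 729, 1000 (the cubes 6³, 7³, 8³, …).
Subsequence B: 1, 3, 9, 27, 81 (powers 3^0, 3^1, 3^2, …).
Subsequence C: 19, -19, 19, -19, 19 (oscillating between 19 and -19).
Position 16 → subsequence A, term 6 = 1331.
Position 17 falls in subsequence B as its term 6, giving 243.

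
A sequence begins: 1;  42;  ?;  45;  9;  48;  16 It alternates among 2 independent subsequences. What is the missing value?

4

Split by position mod 2 into 2 tracks.
Track A = 1, ?, 9, 16: the squares 1², 2², 3², ….
Track B = 42, 45, 48: linear: a_n = 39 + 3·n.
Track A's pattern makes the blank 4.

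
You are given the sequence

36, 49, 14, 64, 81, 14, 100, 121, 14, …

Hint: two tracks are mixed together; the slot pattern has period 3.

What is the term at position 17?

289

Positions follow the repeating pattern AAB; grouping by letter gives 2 tracks.
Track A: 36, 49, 64, 81, 100, 121 — the squares 6², 7², 8², ….
Track B: 14, 14, 14 — the constant sequence 14.
Term 17 comes from track A (its 12th entry): 289.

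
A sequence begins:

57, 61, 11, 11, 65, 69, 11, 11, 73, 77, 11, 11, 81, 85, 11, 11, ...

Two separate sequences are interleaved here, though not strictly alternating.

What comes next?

Positions follow the repeating pattern AABB; grouping by letter gives 2 tracks.
Stream A: 57, 61, 65, 69, 73, 77, 81, 85 — arithmetic with common difference +4.
Stream B: 11, 11, 11, 11, 11, 11, 11, 11 — constant 11.
Term 17 comes from stream A (its 9th entry): 89.

89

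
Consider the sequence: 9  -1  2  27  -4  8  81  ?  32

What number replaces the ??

-16

Positions follow the repeating pattern ABB; grouping by letter gives 2 tracks.
Stream A: 9, 27, 81. Powers 3^2, 3^3, 3^4, ….
Stream B: -1, 2, -4, 8, ?, 32. Multiplying by -2 each time.
So the missing entry in stream B is -16.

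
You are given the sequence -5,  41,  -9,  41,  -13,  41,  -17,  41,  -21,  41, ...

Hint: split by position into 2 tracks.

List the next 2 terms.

-25, 41

Odd-indexed and even-indexed terms follow separate rules.
Stream A is -5, -9, -13, -17, -21, which is arithmetic, step −4.
Stream B is 41, 41, 41, 41, 41, which is always 41.
Term 11 comes from stream A (its 6th entry): -25.
Position 12 falls in stream B as its term 6, giving 41.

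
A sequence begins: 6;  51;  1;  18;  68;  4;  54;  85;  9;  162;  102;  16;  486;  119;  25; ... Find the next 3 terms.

Split by position mod 3: positions 1, 4, 7, … form one track, and each other residue class forms its own.
Track A: 6, 18, 54, 162, 486. A geometric progression (common ratio 3).
Track B: 51, 68, 85, 102, 119. Arithmetic with common difference +17.
Track C: 1, 4, 9, 16, 25. The squares 1², 2², 3², ….
Position 16 → track A, term 6 = 1458.
Term 17 comes from track B (its 6th entry): 136.
The 18th slot belongs to track C; its 6th term is 36.

1458, 136, 36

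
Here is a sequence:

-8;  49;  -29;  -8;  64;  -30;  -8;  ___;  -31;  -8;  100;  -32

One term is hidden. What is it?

Taking every 3rd term gives 3 separate tracks.
Stream A is -8, -8, -8, -8, which is always -8.
Stream B is 49, 64, ?, 100, which is perfect squares starting at 7².
Stream C is -29, -30, -31, -32, which is linear: a_n = -28 − n.
The gap is stream B's term 3; the rule gives 81.

81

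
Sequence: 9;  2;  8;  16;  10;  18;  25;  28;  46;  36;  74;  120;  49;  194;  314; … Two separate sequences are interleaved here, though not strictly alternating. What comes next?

64

Positions follow the repeating pattern ABB; grouping by letter gives 2 tracks.
Subsequence A = 9, 16, 25, 36, 49: perfect squares starting at 3².
Subsequence B = 2, 8, 10, 18, 28, 46, 74, 120, 194, 314: a Fibonacci-like recurrence a_n = a_{n-1} + a_{n-2}.
The 16th slot belongs to subsequence A; its 6th term is 64.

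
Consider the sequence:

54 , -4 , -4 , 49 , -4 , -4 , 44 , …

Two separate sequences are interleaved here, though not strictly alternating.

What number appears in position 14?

-4

Positions follow the repeating pattern ABB; grouping by letter gives 2 tracks.
Track A: 54, 49, 44. Subtracting 5 each time.
Track B: -4, -4, -4, -4. The constant sequence -4.
Position 14 → track B, term 9 = -4.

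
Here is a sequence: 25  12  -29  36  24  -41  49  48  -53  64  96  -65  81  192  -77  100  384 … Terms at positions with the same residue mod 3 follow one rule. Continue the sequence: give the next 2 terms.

Read the sequence 3 terms at a time; column i is its own pattern.
Stream A is 25, 36, 49, 64, 81, 100, which is perfect squares starting at 5².
Stream B is 12, 24, 48, 96, 192, 384, which is a geometric progression (common ratio 2).
Stream C is -29, -41, -53, -65, -77, which is subtracting 12 each time.
Term 18 comes from stream C (its 6th entry): -89.
Position 19 → stream A, term 7 = 121.

-89, 121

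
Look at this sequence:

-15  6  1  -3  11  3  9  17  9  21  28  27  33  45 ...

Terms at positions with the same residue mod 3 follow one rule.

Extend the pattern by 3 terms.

81, 45, 73

Taking every 3rd term gives 3 separate tracks.
Track A: -15, -3, 9, 21, 33 — arithmetic with common difference +12.
Track B: 6, 11, 17, 28, 45 — each term equals the sum of the previous two.
Track C: 1, 3, 9, 27 — powers of 3.
The 15th slot belongs to track C; its 5th term is 81.
Position 16 → track A, term 6 = 45.
Term 17 comes from track B (its 6th entry): 73.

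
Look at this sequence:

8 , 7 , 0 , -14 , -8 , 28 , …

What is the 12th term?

-224

Split by position mod 2 into 2 tracks.
Track A: 8, 0, -8 (subtracting 8 each time).
Track B: 7, -14, 28 (multiplying by -2 each time).
Position 12 → track B, term 6 = -224.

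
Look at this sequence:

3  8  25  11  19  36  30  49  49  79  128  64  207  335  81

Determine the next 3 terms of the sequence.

Positions follow the repeating pattern AAB; grouping by letter gives 2 tracks.
Track A is 3, 8, 11, 19, 30, 49, 79, 128, 207, 335, which is each term equals the sum of the previous two.
Track B is 25, 36, 49, 64, 81, which is consecutive squares n² from n = 5.
The 16th slot belongs to track A; its 11th term is 542.
The 17th slot belongs to track A; its 12th term is 877.
Position 18 → track B, term 6 = 100.

542, 877, 100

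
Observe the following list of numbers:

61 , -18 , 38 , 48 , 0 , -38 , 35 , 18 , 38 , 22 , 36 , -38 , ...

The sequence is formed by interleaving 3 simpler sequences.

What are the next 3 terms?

9, 54, 38

Taking every 3rd term gives 3 separate tracks.
Track A: 61, 48, 35, 22. Linear: a_n = 74 − 13·n.
Track B: -18, 0, 18, 36. Arithmetic, step +18.
Track C: 38, -38, 38, -38. Alternating ±38.
The 13th slot belongs to track A; its 5th term is 9.
Position 14 falls in track B as its term 5, giving 54.
Position 15 falls in track C as its term 5, giving 38.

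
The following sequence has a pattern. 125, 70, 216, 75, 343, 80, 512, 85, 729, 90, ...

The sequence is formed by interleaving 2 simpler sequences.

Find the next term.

Taking every 2nd term gives 2 separate tracks.
Track A: 125, 216, 343, 512, 729 — consecutive cubes n³ from n = 5.
Track B: 70, 75, 80, 85, 90 — arithmetic, step +5.
The 11th slot belongs to track A; its 6th term is 1000.

1000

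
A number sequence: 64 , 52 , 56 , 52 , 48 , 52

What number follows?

40

The terms cycle through 2 interleaved subsequences.
Track A: 64, 56, 48 — subtracting 8 each time.
Track B: 52, 52, 52 — always 52.
Position 7 → track A, term 4 = 40.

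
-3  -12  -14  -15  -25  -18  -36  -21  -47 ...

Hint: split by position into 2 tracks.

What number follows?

-24

Split by position mod 2 into 2 tracks.
Stream A = -3, -14, -25, -36, -47: arithmetic with common difference −11.
Stream B = -12, -15, -18, -21: arithmetic with common difference −3.
Position 10 → stream B, term 5 = -24.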